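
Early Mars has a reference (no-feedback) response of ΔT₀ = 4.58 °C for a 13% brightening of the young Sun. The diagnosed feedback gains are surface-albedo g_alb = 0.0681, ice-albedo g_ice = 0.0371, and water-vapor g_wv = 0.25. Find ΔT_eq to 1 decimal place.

Total gain g = 0.0681 + 0.0371 + 0.25 = 0.3552.
Amplification A = 1/(1 − 0.3552) = 1.551.
ΔT = 4.58 × 1.551 = 7.1 °C.

7.1 °C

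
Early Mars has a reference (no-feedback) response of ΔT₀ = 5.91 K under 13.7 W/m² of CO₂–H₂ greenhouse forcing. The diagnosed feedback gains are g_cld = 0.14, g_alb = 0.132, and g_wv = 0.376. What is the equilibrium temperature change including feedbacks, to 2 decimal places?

16.79 K

Total gain g = 0.14 + 0.132 + 0.376 = 0.648.
Amplification A = 1/(1 − 0.648) = 2.841.
ΔT = 5.91 × 2.841 = 16.79 K.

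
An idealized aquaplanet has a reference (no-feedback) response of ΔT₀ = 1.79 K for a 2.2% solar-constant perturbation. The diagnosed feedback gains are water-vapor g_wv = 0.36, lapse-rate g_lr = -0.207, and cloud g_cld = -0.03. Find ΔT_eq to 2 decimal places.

2.04 K

Total gain g = 0.36 − 0.207 − 0.03 = 0.123.
Amplification A = 1/(1 − 0.123) = 1.14.
ΔT = 1.79 × 1.14 = 2.04 K.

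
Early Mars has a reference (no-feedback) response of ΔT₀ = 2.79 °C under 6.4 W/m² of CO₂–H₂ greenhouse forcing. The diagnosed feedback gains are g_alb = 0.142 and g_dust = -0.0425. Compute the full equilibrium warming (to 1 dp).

Total gain g = 0.142 − 0.0425 = 0.0995.
Amplification A = 1/(1 − 0.0995) = 1.11.
ΔT = 2.79 × 1.11 = 3.1 °C.

3.1 °C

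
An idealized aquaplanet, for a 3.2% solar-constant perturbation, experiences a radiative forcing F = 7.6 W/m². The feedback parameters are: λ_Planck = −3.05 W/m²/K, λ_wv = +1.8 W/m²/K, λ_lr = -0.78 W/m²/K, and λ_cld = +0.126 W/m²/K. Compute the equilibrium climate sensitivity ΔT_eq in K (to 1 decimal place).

Net feedback parameter λ = (−3.05) + (+1.8) + (-0.78) + (+0.126) = -1.904 W/m²/K.
ΔT = −F/λ = −7.6/(-1.904) = 4.0 K.

4.0 K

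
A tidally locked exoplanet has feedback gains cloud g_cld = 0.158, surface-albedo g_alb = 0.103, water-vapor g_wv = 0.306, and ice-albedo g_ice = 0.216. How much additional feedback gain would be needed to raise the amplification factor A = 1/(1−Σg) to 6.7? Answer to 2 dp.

Current total gain = 0.783.
Target gain for A = 6.7: g* = 1 − 1/6.7 = 0.8507.
Additional gain needed = 0.8507 − 0.783 = 0.07.

0.07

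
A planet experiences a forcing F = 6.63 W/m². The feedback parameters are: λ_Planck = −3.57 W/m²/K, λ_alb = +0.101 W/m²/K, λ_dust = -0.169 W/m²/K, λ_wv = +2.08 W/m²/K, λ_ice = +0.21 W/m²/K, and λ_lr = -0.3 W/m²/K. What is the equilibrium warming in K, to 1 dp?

4.0 K

Net feedback parameter λ = (−3.57) + (+0.101) + (-0.169) + (+2.08) + (+0.21) + (-0.3) = -1.648 W/m²/K.
ΔT = −F/λ = −6.63/(-1.648) = 4.0 K.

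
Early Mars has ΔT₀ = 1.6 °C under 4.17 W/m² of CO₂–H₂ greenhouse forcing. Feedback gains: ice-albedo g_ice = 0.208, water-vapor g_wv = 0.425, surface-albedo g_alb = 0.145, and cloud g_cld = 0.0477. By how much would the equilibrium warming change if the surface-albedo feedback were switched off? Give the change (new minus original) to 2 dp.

Original: g = 0.8257, ΔT = 1.6/(1−0.8257) = 9.1796 °C.
Without surface-albedo: g' = 0.6807, ΔT' = 1.6/(1−0.6807) = 5.0110 °C.
Change = 5.0110 − 9.1796 = -4.17 °C.

-4.17 °C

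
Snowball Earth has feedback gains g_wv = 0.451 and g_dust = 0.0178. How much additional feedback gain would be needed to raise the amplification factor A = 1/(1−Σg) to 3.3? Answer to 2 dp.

Current total gain = 0.4688.
Target gain for A = 3.3: g* = 1 − 1/3.3 = 0.697.
Additional gain needed = 0.697 − 0.4688 = 0.23.

0.23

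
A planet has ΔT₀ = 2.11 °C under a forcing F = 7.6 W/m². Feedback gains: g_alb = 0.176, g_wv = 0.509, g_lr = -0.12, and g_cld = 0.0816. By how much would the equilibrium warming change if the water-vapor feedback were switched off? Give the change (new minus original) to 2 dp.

Original: g = 0.6466, ΔT = 2.11/(1−0.6466) = 5.9706 °C.
Without water-vapor: g' = 0.1376, ΔT' = 2.11/(1−0.1376) = 2.4467 °C.
Change = 2.4467 − 5.9706 = -3.52 °C.

-3.52 °C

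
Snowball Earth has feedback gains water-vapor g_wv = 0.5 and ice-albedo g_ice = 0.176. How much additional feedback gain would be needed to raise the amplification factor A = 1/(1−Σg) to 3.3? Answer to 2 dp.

Current total gain = 0.676.
Target gain for A = 3.3: g* = 1 − 1/3.3 = 0.697.
Additional gain needed = 0.697 − 0.676 = 0.02.

0.02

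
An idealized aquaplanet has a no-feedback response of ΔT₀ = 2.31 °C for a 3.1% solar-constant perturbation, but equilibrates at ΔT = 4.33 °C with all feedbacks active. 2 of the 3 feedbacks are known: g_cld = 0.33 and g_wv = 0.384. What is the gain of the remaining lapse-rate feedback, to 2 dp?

-0.25

Amplification A = ΔT/ΔT₀ = 4.33/2.31 = 1.874.
Total gain g = 1 − 1/A = 1 − 1/1.874 = 0.4664.
Known gains sum to 0.33 + 0.384 = 0.714.
g_lr = 0.4664 − 0.714 = -0.25.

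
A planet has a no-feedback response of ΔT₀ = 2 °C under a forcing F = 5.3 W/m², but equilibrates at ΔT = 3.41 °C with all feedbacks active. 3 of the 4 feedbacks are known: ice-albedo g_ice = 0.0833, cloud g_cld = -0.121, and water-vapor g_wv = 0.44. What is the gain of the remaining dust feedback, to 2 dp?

0.01

Amplification A = ΔT/ΔT₀ = 3.41/2 = 1.705.
Total gain g = 1 − 1/A = 1 − 1/1.705 = 0.4135.
Known gains sum to 0.0833 − 0.121 + 0.44 = 0.4023.
g_dust = 0.4135 − 0.4023 = 0.01.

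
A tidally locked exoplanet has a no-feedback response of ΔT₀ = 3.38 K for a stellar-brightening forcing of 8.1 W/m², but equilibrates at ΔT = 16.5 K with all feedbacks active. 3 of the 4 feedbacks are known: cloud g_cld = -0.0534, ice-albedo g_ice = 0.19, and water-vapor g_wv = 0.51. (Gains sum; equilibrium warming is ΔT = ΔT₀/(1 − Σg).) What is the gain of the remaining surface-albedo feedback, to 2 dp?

Amplification A = ΔT/ΔT₀ = 16.5/3.38 = 4.882.
Total gain g = 1 − 1/A = 1 − 1/4.882 = 0.7952.
Known gains sum to -0.0534 + 0.19 + 0.51 = 0.6466.
g_alb = 0.7952 − 0.6466 = 0.15.

0.15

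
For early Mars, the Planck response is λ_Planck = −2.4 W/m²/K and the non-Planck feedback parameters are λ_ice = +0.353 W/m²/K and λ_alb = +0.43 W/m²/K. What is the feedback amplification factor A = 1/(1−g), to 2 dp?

Convert to gains: g_ice = 0.353/2.4 = 0.1471; g_alb = 0.43/2.4 = 0.1792.
Total gain g = 0.3263.
A = 1/(1 − 0.3263) = 1.48.

1.48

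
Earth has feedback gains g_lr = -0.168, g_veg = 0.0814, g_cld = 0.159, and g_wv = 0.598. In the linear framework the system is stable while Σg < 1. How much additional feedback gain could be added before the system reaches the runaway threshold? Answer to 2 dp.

Current total gain = -0.168 + 0.0814 + 0.159 + 0.598 = 0.6704.
Margin to runaway = 1 − 0.6704 = 0.33.

0.33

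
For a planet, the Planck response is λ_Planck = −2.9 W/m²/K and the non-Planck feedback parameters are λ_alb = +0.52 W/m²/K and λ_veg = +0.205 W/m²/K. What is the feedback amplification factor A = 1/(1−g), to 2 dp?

1.33

Convert to gains: g_alb = 0.52/2.9 = 0.1793; g_veg = 0.205/2.9 = 0.07069.
Total gain g = 0.24999.
A = 1/(1 − 0.24999) = 1.33.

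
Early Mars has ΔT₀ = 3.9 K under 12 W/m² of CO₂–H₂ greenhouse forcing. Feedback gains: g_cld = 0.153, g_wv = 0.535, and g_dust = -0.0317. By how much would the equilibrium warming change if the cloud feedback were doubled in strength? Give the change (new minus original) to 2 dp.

9.10 K

Original: g = 0.6563, ΔT = 3.9/(1−0.6563) = 11.3471 K.
With doubled cloud: g' = 0.8093, ΔT' = 3.9/(1−0.8093) = 20.4510 K.
Change = 20.4510 − 11.3471 = 9.10 K.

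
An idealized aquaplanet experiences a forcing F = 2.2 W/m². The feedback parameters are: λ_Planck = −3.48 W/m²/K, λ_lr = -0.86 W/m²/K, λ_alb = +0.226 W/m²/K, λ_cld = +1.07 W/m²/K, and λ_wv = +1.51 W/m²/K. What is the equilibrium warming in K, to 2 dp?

1.43 K

Net feedback parameter λ = (−3.48) + (-0.86) + (+0.226) + (+1.07) + (+1.51) = -1.534 W/m²/K.
ΔT = −F/λ = −2.2/(-1.534) = 1.43 K.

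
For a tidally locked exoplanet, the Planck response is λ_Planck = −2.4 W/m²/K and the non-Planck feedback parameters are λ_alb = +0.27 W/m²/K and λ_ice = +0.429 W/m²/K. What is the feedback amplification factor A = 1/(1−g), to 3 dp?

Convert to gains: g_alb = 0.27/2.4 = 0.1125; g_ice = 0.429/2.4 = 0.1787.
Total gain g = 0.2912.
A = 1/(1 − 0.2912) = 1.411.

1.411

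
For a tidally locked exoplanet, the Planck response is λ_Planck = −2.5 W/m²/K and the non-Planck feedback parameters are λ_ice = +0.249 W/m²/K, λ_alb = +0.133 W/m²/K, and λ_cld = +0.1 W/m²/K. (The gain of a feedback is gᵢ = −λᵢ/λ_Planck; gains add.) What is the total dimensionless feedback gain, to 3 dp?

0.193

Convert to gains: g_ice = 0.249/2.5 = 0.0996; g_alb = 0.133/2.5 = 0.0532; g_cld = 0.1/2.5 = 0.04.
Total gain g = 0.1928.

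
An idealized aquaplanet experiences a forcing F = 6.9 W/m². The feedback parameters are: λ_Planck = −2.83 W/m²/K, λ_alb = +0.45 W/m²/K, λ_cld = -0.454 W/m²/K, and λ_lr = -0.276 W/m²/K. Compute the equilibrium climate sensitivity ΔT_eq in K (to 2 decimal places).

2.22 K

Net feedback parameter λ = (−2.83) + (+0.45) + (-0.454) + (-0.276) = -3.11 W/m²/K.
ΔT = −F/λ = −6.9/(-3.11) = 2.22 K.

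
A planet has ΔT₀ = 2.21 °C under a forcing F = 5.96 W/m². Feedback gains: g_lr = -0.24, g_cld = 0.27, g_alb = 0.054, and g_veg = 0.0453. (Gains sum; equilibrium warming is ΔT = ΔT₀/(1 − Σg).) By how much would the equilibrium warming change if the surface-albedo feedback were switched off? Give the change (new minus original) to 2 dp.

Original: g = 0.1293, ΔT = 2.21/(1−0.1293) = 2.5382 °C.
Without surface-albedo: g' = 0.0753, ΔT' = 2.21/(1−0.0753) = 2.3900 °C.
Change = 2.3900 − 2.5382 = -0.15 °C.

-0.15 °C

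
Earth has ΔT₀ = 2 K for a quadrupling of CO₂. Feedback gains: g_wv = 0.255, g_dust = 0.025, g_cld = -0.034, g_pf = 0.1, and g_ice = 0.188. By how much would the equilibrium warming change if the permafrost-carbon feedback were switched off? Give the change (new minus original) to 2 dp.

-0.76 K

Original: g = 0.534, ΔT = 2/(1−0.534) = 4.2918 K.
Without permafrost-carbon: g' = 0.434, ΔT' = 2/(1−0.434) = 3.5336 K.
Change = 3.5336 − 4.2918 = -0.76 K.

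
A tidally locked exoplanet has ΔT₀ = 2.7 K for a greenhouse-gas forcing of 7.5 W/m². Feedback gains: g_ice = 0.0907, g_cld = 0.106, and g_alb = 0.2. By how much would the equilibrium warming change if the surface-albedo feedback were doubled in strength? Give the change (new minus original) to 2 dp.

Original: g = 0.3967, ΔT = 2.7/(1−0.3967) = 4.4754 K.
With doubled surface-albedo: g' = 0.5967, ΔT' = 2.7/(1−0.5967) = 6.6948 K.
Change = 6.6948 − 4.4754 = 2.22 K.

2.22 K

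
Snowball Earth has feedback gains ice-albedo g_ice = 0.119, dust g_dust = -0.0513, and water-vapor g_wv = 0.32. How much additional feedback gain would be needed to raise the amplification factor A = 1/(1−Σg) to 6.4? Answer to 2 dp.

0.46

Current total gain = 0.3877.
Target gain for A = 6.4: g* = 1 − 1/6.4 = 0.8438.
Additional gain needed = 0.8438 − 0.3877 = 0.46.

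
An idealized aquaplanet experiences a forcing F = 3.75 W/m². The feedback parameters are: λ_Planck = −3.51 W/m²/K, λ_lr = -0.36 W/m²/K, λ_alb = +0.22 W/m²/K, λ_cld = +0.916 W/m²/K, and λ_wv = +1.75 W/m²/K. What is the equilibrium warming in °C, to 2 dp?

3.81 °C

Net feedback parameter λ = (−3.51) + (-0.36) + (+0.22) + (+0.916) + (+1.75) = -0.984 W/m²/K.
ΔT = −F/λ = −3.75/(-0.984) = 3.81 °C.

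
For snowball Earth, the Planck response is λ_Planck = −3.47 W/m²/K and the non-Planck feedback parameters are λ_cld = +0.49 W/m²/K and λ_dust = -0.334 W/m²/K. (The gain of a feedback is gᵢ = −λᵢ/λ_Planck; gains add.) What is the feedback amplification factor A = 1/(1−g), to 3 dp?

Convert to gains: g_cld = 0.49/3.47 = 0.1412; g_dust = -0.334/3.47 = -0.09625.
Total gain g = 0.04495.
A = 1/(1 − 0.04495) = 1.047.

1.047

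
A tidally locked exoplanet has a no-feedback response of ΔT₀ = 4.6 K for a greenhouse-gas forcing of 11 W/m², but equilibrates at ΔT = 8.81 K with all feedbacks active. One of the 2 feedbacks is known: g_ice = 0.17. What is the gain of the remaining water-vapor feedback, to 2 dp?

Amplification A = ΔT/ΔT₀ = 8.81/4.6 = 1.915.
Total gain g = 1 − 1/A = 1 − 1/1.915 = 0.4778.
The known gain is 0.17.
g_wv = 0.4778 − 0.17 = 0.31.

0.31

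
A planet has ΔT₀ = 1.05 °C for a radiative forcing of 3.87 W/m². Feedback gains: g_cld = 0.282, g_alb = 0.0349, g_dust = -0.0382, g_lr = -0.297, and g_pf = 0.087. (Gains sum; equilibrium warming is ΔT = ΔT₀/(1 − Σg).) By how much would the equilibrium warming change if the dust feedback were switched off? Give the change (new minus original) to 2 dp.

Original: g = 0.0687, ΔT = 1.05/(1−0.0687) = 1.1275 °C.
Without dust: g' = 0.1069, ΔT' = 1.05/(1−0.1069) = 1.1757 °C.
Change = 1.1757 − 1.1275 = 0.05 °C.

0.05 °C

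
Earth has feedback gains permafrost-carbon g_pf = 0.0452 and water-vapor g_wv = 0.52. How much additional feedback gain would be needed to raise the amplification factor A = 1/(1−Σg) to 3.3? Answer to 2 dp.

0.13

Current total gain = 0.5652.
Target gain for A = 3.3: g* = 1 − 1/3.3 = 0.697.
Additional gain needed = 0.697 − 0.5652 = 0.13.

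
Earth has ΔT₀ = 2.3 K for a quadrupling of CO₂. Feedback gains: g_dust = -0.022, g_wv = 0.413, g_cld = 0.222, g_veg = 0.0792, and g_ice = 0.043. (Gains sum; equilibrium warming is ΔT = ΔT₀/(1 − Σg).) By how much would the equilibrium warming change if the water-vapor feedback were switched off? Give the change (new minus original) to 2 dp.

-5.29 K

Original: g = 0.7352, ΔT = 2.3/(1−0.7352) = 8.6858 K.
Without water-vapor: g' = 0.3222, ΔT' = 2.3/(1−0.3222) = 3.3933 K.
Change = 3.3933 − 8.6858 = -5.29 K.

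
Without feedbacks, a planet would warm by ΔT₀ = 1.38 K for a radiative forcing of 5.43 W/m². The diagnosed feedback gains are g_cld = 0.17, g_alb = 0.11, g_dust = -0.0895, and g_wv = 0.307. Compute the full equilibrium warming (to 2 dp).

Total gain g = 0.17 + 0.11 − 0.0895 + 0.307 = 0.4975.
Amplification A = 1/(1 − 0.4975) = 1.99.
ΔT = 1.38 × 1.99 = 2.75 K.

2.75 K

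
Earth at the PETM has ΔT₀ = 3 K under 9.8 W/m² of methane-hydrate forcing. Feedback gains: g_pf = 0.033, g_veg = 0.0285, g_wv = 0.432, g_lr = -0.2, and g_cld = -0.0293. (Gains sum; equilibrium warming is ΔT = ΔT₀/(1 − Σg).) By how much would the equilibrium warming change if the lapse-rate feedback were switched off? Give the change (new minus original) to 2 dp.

1.52 K

Original: g = 0.2642, ΔT = 3/(1−0.2642) = 4.0772 K.
Without lapse-rate: g' = 0.4642, ΔT' = 3/(1−0.4642) = 5.5991 K.
Change = 5.5991 − 4.0772 = 1.52 K.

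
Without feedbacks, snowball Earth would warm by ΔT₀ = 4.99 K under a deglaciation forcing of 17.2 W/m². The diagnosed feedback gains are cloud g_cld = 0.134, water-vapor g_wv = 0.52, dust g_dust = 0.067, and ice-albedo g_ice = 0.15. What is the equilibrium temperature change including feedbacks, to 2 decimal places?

38.68 K

Total gain g = 0.134 + 0.52 + 0.067 + 0.15 = 0.871.
Amplification A = 1/(1 − 0.871) = 7.752.
ΔT = 4.99 × 7.752 = 38.68 K.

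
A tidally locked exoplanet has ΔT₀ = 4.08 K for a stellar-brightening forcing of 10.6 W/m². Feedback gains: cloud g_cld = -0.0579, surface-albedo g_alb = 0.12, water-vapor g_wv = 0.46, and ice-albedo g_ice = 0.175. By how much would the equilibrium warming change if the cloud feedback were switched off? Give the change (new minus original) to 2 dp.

Original: g = 0.6971, ΔT = 4.08/(1−0.6971) = 13.4698 K.
Without cloud: g' = 0.755, ΔT' = 4.08/(1−0.755) = 16.6531 K.
Change = 16.6531 − 13.4698 = 3.18 K.

3.18 K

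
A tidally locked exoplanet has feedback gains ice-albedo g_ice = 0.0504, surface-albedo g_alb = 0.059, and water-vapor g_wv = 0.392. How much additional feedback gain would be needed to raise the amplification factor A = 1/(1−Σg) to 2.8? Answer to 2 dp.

Current total gain = 0.5014.
Target gain for A = 2.8: g* = 1 − 1/2.8 = 0.6429.
Additional gain needed = 0.6429 − 0.5014 = 0.14.

0.14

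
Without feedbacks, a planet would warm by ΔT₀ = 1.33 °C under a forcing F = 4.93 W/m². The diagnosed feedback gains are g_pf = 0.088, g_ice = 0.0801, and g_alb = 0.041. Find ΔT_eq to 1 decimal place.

1.7 °C

Total gain g = 0.088 + 0.0801 + 0.041 = 0.2091.
Amplification A = 1/(1 − 0.2091) = 1.264.
ΔT = 1.33 × 1.264 = 1.7 °C.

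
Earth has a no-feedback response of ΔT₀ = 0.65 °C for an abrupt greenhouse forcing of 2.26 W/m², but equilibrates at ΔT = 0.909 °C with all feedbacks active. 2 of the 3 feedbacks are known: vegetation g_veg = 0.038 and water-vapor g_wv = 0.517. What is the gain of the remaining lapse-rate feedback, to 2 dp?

Amplification A = ΔT/ΔT₀ = 0.909/0.65 = 1.398.
Total gain g = 1 − 1/A = 1 − 1/1.398 = 0.2847.
Known gains sum to 0.038 + 0.517 = 0.555.
g_lr = 0.2847 − 0.555 = -0.27.

-0.27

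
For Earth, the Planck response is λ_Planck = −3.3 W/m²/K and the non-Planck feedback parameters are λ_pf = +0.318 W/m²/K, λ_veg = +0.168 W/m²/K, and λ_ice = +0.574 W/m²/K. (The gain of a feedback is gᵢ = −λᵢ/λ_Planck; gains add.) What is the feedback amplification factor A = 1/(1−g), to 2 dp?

Convert to gains: g_pf = 0.318/3.3 = 0.09636; g_veg = 0.168/3.3 = 0.05091; g_ice = 0.574/3.3 = 0.1739.
Total gain g = 0.32117.
A = 1/(1 − 0.32117) = 1.47.

1.47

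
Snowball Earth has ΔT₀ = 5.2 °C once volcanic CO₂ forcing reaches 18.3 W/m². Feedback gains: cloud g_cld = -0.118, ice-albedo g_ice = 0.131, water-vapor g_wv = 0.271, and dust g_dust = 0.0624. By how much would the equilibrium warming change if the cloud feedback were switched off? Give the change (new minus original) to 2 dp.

Original: g = 0.3464, ΔT = 5.2/(1−0.3464) = 7.9559 °C.
Without cloud: g' = 0.4644, ΔT' = 5.2/(1−0.4644) = 9.7087 °C.
Change = 9.7087 − 7.9559 = 1.75 °C.

1.75 °C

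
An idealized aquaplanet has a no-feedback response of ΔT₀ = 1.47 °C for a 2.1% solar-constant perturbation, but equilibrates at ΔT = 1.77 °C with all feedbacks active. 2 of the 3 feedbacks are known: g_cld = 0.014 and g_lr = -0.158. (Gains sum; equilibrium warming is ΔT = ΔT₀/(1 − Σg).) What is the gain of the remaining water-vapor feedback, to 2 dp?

0.31

Amplification A = ΔT/ΔT₀ = 1.77/1.47 = 1.204.
Total gain g = 1 − 1/A = 1 − 1/1.204 = 0.1694.
Known gains sum to 0.014 − 0.158 = -0.144.
g_wv = 0.1694 + 0.144 = 0.31.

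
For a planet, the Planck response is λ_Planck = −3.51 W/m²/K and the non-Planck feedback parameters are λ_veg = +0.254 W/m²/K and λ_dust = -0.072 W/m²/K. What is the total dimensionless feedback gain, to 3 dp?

Convert to gains: g_veg = 0.254/3.51 = 0.07236; g_dust = -0.072/3.51 = -0.02051.
Total gain g = 0.05185.

0.052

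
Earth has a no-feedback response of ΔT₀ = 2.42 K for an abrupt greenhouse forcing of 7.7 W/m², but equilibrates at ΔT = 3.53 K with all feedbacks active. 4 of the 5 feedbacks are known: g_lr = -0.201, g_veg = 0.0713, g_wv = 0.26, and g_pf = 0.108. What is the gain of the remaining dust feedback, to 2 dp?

Amplification A = ΔT/ΔT₀ = 3.53/2.42 = 1.459.
Total gain g = 1 − 1/A = 1 − 1/1.459 = 0.3146.
Known gains sum to -0.201 + 0.0713 + 0.26 + 0.108 = 0.2383.
g_dust = 0.3146 − 0.2383 = 0.08.

0.08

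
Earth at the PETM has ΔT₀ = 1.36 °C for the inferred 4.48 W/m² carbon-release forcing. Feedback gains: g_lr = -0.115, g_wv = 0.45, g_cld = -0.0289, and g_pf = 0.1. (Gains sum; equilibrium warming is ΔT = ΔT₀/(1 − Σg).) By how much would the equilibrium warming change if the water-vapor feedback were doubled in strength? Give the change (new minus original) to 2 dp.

7.16 °C

Original: g = 0.4061, ΔT = 1.36/(1−0.4061) = 2.2899 °C.
With doubled water-vapor: g' = 0.8561, ΔT' = 1.36/(1−0.8561) = 9.4510 °C.
Change = 9.4510 − 2.2899 = 7.16 °C.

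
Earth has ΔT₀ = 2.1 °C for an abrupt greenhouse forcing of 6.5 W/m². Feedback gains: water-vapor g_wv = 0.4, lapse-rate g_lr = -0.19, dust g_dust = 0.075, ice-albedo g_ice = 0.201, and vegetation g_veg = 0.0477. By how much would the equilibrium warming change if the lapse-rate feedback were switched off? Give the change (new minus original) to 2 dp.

Original: g = 0.5337, ΔT = 2.1/(1−0.5337) = 4.5035 °C.
Without lapse-rate: g' = 0.7237, ΔT' = 2.1/(1−0.7237) = 7.6004 °C.
Change = 7.6004 − 4.5035 = 3.10 °C.

3.10 °C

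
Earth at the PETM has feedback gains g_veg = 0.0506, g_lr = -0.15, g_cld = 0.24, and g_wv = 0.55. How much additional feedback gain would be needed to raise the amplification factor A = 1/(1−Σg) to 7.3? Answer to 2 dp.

0.17

Current total gain = 0.6906.
Target gain for A = 7.3: g* = 1 − 1/7.3 = 0.863.
Additional gain needed = 0.863 − 0.6906 = 0.17.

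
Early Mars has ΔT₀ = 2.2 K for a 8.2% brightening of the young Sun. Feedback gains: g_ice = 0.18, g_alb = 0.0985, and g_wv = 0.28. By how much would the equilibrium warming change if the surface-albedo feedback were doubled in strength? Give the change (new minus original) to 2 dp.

Original: g = 0.5585, ΔT = 2.2/(1−0.5585) = 4.9830 K.
With doubled surface-albedo: g' = 0.657, ΔT' = 2.2/(1−0.657) = 6.4140 K.
Change = 6.4140 − 4.9830 = 1.43 K.

1.43 K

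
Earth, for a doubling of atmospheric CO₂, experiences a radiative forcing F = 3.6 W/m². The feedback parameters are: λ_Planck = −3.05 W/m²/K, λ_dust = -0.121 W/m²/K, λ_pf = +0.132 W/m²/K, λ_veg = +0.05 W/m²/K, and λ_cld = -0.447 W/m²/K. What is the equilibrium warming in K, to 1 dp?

1.0 K

Net feedback parameter λ = (−3.05) + (-0.121) + (+0.132) + (+0.05) + (-0.447) = -3.436 W/m²/K.
ΔT = −F/λ = −3.6/(-3.436) = 1.0 K.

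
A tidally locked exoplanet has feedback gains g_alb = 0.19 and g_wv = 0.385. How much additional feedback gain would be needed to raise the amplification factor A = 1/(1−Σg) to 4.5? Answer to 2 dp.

0.20

Current total gain = 0.575.
Target gain for A = 4.5: g* = 1 − 1/4.5 = 0.7778.
Additional gain needed = 0.7778 − 0.575 = 0.20.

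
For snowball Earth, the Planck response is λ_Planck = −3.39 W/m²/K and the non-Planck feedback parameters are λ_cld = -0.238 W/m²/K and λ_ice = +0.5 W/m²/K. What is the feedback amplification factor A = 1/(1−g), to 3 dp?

1.084

Convert to gains: g_cld = -0.238/3.39 = -0.07021; g_ice = 0.5/3.39 = 0.1475.
Total gain g = 0.07729.
A = 1/(1 − 0.07729) = 1.084.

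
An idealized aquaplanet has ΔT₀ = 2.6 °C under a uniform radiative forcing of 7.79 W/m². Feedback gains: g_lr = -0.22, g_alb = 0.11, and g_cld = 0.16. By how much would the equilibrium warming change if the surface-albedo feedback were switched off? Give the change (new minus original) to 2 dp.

Original: g = 0.05, ΔT = 2.6/(1−0.05) = 2.7368 °C.
Without surface-albedo: g' = -0.06, ΔT' = 2.6/(1+0.06) = 2.4528 °C.
Change = 2.4528 − 2.7368 = -0.28 °C.

-0.28 °C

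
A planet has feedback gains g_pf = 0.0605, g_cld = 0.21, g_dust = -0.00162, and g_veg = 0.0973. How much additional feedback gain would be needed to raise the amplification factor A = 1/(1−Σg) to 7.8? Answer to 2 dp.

0.51

Current total gain = 0.36618.
Target gain for A = 7.8: g* = 1 − 1/7.8 = 0.8718.
Additional gain needed = 0.8718 − 0.36618 = 0.51.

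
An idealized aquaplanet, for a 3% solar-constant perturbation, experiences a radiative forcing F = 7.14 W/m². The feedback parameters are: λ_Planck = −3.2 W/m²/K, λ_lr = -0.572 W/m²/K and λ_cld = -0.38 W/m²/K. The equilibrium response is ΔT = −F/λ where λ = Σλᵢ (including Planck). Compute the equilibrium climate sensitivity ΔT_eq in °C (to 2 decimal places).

Net feedback parameter λ = (−3.2) + (-0.572) + (-0.38) = -4.152 W/m²/K.
ΔT = −F/λ = −7.14/(-4.152) = 1.72 °C.

1.72 °C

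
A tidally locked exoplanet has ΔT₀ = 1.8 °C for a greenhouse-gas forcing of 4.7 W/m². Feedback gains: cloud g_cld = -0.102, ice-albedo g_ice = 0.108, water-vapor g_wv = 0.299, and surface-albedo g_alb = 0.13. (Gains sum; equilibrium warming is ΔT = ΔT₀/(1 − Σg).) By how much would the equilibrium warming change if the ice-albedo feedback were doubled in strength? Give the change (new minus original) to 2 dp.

Original: g = 0.435, ΔT = 1.8/(1−0.435) = 3.1858 °C.
With doubled ice-albedo: g' = 0.543, ΔT' = 1.8/(1−0.543) = 3.9387 °C.
Change = 3.9387 − 3.1858 = 0.75 °C.

0.75 °C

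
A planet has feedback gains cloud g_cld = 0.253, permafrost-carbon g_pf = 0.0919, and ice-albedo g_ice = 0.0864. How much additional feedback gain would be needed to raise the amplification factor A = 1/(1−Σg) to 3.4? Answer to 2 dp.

Current total gain = 0.4313.
Target gain for A = 3.4: g* = 1 − 1/3.4 = 0.7059.
Additional gain needed = 0.7059 − 0.4313 = 0.27.

0.27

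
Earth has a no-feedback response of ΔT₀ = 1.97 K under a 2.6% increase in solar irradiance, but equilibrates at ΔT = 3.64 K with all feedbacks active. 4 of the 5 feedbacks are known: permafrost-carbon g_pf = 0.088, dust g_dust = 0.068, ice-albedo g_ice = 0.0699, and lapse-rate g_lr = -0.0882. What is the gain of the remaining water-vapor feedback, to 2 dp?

Amplification A = ΔT/ΔT₀ = 3.64/1.97 = 1.848.
Total gain g = 1 − 1/A = 1 − 1/1.848 = 0.4589.
Known gains sum to 0.088 + 0.068 + 0.0699 − 0.0882 = 0.1377.
g_wv = 0.4589 − 0.1377 = 0.32.

0.32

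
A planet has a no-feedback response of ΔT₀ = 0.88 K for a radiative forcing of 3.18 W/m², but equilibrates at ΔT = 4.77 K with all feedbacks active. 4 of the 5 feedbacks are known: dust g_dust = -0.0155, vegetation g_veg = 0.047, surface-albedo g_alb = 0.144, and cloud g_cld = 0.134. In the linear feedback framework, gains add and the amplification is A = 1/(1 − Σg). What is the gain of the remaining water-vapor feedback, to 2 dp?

Amplification A = ΔT/ΔT₀ = 4.77/0.88 = 5.42.
Total gain g = 1 − 1/A = 1 − 1/5.42 = 0.8155.
Known gains sum to -0.0155 + 0.047 + 0.144 + 0.134 = 0.3095.
g_wv = 0.8155 − 0.3095 = 0.51.

0.51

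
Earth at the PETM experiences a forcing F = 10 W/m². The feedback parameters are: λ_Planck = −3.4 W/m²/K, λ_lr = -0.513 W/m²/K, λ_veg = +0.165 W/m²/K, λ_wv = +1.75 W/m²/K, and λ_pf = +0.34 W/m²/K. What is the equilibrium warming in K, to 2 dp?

Net feedback parameter λ = (−3.4) + (-0.513) + (+0.165) + (+1.75) + (+0.34) = -1.658 W/m²/K.
ΔT = −F/λ = −10/(-1.658) = 6.03 K.

6.03 K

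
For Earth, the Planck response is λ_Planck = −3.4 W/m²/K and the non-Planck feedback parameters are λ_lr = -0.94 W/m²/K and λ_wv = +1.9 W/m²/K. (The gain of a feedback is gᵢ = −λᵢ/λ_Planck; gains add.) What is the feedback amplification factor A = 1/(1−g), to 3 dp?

1.393

Convert to gains: g_lr = -0.94/3.4 = -0.2765; g_wv = 1.9/3.4 = 0.5588.
Total gain g = 0.2823.
A = 1/(1 − 0.2823) = 1.393.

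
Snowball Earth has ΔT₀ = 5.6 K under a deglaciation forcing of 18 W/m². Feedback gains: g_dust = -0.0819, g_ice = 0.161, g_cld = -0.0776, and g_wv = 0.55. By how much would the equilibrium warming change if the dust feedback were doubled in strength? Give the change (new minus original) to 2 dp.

-1.93 K

Original: g = 0.5515, ΔT = 5.6/(1−0.5515) = 12.4861 K.
With doubled dust: g' = 0.4696, ΔT' = 5.6/(1−0.4696) = 10.5581 K.
Change = 10.5581 − 12.4861 = -1.93 K.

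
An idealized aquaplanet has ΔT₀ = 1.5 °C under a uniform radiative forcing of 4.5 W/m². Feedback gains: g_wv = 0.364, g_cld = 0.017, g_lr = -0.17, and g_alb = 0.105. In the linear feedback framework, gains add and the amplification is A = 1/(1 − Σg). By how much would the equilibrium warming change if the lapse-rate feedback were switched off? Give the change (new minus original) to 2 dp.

Original: g = 0.316, ΔT = 1.5/(1−0.316) = 2.1930 °C.
Without lapse-rate: g' = 0.486, ΔT' = 1.5/(1−0.486) = 2.9183 °C.
Change = 2.9183 − 2.1930 = 0.73 °C.

0.73 °C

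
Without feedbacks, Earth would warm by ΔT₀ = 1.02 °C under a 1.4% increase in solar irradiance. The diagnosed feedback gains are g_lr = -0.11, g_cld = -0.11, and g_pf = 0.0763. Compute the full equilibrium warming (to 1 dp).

0.9 °C

Total gain g = -0.11 − 0.11 + 0.0763 = -0.1437.
Amplification A = 1/(1 + 0.1437) = 0.8744.
ΔT = 1.02 × 0.8744 = 0.9 °C.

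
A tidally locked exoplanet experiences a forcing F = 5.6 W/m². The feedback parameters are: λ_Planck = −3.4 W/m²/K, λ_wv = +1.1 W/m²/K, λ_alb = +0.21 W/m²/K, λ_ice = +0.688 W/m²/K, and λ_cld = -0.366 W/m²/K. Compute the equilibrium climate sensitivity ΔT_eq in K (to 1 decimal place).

Net feedback parameter λ = (−3.4) + (+1.1) + (+0.21) + (+0.688) + (-0.366) = -1.768 W/m²/K.
ΔT = −F/λ = −5.6/(-1.768) = 3.2 K.

3.2 K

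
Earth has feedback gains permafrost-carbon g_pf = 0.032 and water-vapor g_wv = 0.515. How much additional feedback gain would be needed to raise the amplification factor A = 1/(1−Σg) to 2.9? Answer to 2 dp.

Current total gain = 0.547.
Target gain for A = 2.9: g* = 1 − 1/2.9 = 0.6552.
Additional gain needed = 0.6552 − 0.547 = 0.11.

0.11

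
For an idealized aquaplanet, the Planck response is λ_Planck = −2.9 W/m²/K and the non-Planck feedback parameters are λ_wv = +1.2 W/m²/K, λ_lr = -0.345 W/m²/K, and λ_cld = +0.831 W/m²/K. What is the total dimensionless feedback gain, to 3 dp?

Convert to gains: g_wv = 1.2/2.9 = 0.4138; g_lr = -0.345/2.9 = -0.119; g_cld = 0.831/2.9 = 0.2866.
Total gain g = 0.5814.

0.581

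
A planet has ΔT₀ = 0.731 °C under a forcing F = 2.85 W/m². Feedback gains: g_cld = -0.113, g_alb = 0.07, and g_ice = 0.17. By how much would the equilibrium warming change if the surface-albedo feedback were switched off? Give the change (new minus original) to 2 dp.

Original: g = 0.127, ΔT = 0.731/(1−0.127) = 0.8373 °C.
Without surface-albedo: g' = 0.057, ΔT' = 0.731/(1−0.057) = 0.7752 °C.
Change = 0.7752 − 0.8373 = -0.06 °C.

-0.06 °C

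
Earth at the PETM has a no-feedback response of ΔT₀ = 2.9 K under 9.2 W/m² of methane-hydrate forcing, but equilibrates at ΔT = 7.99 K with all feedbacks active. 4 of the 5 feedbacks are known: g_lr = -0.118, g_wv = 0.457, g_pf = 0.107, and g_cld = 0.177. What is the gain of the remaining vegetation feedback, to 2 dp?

0.01

Amplification A = ΔT/ΔT₀ = 7.99/2.9 = 2.755.
Total gain g = 1 − 1/A = 1 − 1/2.755 = 0.637.
Known gains sum to -0.118 + 0.457 + 0.107 + 0.177 = 0.623.
g_veg = 0.637 − 0.623 = 0.01.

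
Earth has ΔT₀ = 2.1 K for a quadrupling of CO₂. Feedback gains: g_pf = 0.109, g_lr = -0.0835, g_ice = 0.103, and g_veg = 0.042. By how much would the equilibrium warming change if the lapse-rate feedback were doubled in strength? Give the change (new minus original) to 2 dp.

-0.23 K

Original: g = 0.1705, ΔT = 2.1/(1−0.1705) = 2.5316 K.
With doubled lapse-rate: g' = 0.087, ΔT' = 2.1/(1−0.087) = 2.3001 K.
Change = 2.3001 − 2.5316 = -0.23 K.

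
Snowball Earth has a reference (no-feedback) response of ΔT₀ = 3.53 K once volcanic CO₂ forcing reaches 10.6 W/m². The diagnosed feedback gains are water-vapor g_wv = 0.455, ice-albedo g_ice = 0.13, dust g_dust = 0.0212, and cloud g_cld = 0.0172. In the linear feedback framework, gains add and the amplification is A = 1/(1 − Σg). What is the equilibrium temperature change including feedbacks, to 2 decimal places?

Total gain g = 0.455 + 0.13 + 0.0212 + 0.0172 = 0.6234.
Amplification A = 1/(1 − 0.6234) = 2.655.
ΔT = 3.53 × 2.655 = 9.37 K.

9.37 K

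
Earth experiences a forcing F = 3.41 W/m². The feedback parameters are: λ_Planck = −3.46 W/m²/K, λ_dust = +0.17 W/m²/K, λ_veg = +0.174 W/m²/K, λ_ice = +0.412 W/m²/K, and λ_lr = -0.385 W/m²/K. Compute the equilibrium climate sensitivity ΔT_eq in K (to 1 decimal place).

1.1 K

Net feedback parameter λ = (−3.46) + (+0.17) + (+0.174) + (+0.412) + (-0.385) = -3.089 W/m²/K.
ΔT = −F/λ = −3.41/(-3.089) = 1.1 K.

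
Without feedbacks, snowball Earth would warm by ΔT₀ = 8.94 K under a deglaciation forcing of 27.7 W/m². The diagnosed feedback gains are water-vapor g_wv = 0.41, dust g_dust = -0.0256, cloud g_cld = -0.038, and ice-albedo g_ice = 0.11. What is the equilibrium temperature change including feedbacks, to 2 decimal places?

Total gain g = 0.41 − 0.0256 − 0.038 + 0.11 = 0.4564.
Amplification A = 1/(1 − 0.4564) = 1.84.
ΔT = 8.94 × 1.84 = 16.45 K.

16.45 K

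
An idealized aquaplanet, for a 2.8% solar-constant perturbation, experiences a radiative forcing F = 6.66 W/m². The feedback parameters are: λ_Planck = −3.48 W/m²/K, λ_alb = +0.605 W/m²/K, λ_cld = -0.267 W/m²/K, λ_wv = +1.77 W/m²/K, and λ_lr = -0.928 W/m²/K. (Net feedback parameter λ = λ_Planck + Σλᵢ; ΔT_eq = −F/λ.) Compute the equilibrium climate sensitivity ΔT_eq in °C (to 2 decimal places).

2.90 °C

Net feedback parameter λ = (−3.48) + (+0.605) + (-0.267) + (+1.77) + (-0.928) = -2.3 W/m²/K.
ΔT = −F/λ = −6.66/(-2.3) = 2.90 °C.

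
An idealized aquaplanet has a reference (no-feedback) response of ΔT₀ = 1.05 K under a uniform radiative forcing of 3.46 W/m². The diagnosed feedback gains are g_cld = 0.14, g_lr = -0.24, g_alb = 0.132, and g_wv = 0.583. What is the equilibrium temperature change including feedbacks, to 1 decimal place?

2.7 K

Total gain g = 0.14 − 0.24 + 0.132 + 0.583 = 0.615.
Amplification A = 1/(1 − 0.615) = 2.597.
ΔT = 1.05 × 2.597 = 2.7 K.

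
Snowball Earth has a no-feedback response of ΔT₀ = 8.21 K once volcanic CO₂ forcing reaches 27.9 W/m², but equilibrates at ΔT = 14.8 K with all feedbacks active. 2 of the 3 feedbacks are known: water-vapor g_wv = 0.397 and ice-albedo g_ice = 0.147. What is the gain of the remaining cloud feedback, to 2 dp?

Amplification A = ΔT/ΔT₀ = 14.8/8.21 = 1.803.
Total gain g = 1 − 1/A = 1 − 1/1.803 = 0.4454.
Known gains sum to 0.397 + 0.147 = 0.544.
g_cld = 0.4454 − 0.544 = -0.10.

-0.10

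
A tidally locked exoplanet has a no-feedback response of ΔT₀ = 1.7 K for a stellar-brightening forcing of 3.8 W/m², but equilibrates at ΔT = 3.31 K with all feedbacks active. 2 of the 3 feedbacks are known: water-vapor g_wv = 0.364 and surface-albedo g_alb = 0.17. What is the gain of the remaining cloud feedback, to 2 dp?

-0.05

Amplification A = ΔT/ΔT₀ = 3.31/1.7 = 1.947.
Total gain g = 1 − 1/A = 1 − 1/1.947 = 0.4864.
Known gains sum to 0.364 + 0.17 = 0.534.
g_cld = 0.4864 − 0.534 = -0.05.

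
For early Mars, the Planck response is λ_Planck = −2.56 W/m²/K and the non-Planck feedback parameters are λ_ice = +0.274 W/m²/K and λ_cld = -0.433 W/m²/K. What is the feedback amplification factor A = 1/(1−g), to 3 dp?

0.942

Convert to gains: g_ice = 0.274/2.56 = 0.107; g_cld = -0.433/2.56 = -0.1691.
Total gain g = -0.0621.
A = 1/(1 + 0.0621) = 0.942.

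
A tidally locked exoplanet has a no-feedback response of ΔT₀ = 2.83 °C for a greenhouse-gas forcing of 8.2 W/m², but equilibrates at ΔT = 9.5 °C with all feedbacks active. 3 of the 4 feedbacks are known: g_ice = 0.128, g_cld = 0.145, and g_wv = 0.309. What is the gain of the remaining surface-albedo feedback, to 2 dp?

0.12

Amplification A = ΔT/ΔT₀ = 9.5/2.83 = 3.357.
Total gain g = 1 − 1/A = 1 − 1/3.357 = 0.7021.
Known gains sum to 0.128 + 0.145 + 0.309 = 0.582.
g_alb = 0.7021 − 0.582 = 0.12.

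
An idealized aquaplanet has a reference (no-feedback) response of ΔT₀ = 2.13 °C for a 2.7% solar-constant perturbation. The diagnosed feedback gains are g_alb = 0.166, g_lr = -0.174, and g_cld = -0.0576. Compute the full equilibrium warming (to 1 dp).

2.0 °C

Total gain g = 0.166 − 0.174 − 0.0576 = -0.0656.
Amplification A = 1/(1 + 0.0656) = 0.9384.
ΔT = 2.13 × 0.9384 = 2.0 °C.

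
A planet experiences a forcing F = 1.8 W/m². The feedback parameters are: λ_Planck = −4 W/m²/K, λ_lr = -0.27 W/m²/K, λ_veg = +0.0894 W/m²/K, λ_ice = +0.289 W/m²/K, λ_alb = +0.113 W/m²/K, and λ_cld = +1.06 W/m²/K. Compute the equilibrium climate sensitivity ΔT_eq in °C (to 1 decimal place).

0.7 °C

Net feedback parameter λ = (−4) + (-0.27) + (+0.0894) + (+0.289) + (+0.113) + (+1.06) = -2.7186 W/m²/K.
ΔT = −F/λ = −1.8/(-2.7186) = 0.7 °C.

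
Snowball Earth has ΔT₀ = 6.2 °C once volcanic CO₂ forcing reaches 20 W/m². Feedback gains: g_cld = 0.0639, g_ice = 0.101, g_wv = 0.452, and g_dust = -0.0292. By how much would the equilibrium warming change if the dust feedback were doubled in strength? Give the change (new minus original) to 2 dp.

-0.99 °C

Original: g = 0.5877, ΔT = 6.2/(1−0.5877) = 15.0376 °C.
With doubled dust: g' = 0.5585, ΔT' = 6.2/(1−0.5585) = 14.0430 °C.
Change = 14.0430 − 15.0376 = -0.99 °C.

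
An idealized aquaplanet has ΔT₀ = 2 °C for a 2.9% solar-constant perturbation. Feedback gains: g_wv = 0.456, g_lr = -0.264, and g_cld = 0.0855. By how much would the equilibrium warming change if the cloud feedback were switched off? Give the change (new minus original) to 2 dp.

Original: g = 0.2775, ΔT = 2/(1−0.2775) = 2.7682 °C.
Without cloud: g' = 0.192, ΔT' = 2/(1−0.192) = 2.4752 °C.
Change = 2.4752 − 2.7682 = -0.29 °C.

-0.29 °C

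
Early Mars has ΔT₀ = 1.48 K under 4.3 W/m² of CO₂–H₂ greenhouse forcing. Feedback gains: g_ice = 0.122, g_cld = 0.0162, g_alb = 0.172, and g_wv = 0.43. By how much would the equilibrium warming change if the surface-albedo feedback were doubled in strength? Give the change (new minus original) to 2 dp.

11.16 K

Original: g = 0.7402, ΔT = 1.48/(1−0.7402) = 5.6967 K.
With doubled surface-albedo: g' = 0.9122, ΔT' = 1.48/(1−0.9122) = 16.8565 K.
Change = 16.8565 − 5.6967 = 11.16 K.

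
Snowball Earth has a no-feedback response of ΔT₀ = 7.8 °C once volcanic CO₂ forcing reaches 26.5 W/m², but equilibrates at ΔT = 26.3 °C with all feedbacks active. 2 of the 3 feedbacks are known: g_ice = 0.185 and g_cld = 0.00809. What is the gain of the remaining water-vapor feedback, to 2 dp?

Amplification A = ΔT/ΔT₀ = 26.3/7.8 = 3.372.
Total gain g = 1 − 1/A = 1 − 1/3.372 = 0.7034.
Known gains sum to 0.185 + 0.00809 = 0.19309.
g_wv = 0.7034 − 0.19309 = 0.51.

0.51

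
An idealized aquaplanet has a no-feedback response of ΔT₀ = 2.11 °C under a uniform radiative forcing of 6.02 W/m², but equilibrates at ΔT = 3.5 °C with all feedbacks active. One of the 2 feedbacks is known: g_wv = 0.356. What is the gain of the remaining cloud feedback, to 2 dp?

Amplification A = ΔT/ΔT₀ = 3.5/2.11 = 1.659.
Total gain g = 1 − 1/A = 1 − 1/1.659 = 0.3972.
The known gain is 0.356.
g_cld = 0.3972 − 0.356 = 0.04.

0.04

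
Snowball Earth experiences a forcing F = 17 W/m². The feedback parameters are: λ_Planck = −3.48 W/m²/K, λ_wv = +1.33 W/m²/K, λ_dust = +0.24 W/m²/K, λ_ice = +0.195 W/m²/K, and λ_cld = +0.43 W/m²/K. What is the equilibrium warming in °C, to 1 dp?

Net feedback parameter λ = (−3.48) + (+1.33) + (+0.24) + (+0.195) + (+0.43) = -1.285 W/m²/K.
ΔT = −F/λ = −17/(-1.285) = 13.2 °C.

13.2 °C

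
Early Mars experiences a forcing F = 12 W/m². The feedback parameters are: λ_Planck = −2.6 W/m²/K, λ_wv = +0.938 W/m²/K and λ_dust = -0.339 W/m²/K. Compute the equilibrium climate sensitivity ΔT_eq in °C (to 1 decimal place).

6.0 °C

Net feedback parameter λ = (−2.6) + (+0.938) + (-0.339) = -2.001 W/m²/K.
ΔT = −F/λ = −12/(-2.001) = 6.0 °C.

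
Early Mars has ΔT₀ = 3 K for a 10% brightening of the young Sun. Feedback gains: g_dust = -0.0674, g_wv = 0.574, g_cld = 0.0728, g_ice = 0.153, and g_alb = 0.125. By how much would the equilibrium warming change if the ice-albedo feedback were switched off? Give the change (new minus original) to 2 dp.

Original: g = 0.8574, ΔT = 3/(1−0.8574) = 21.0379 K.
Without ice-albedo: g' = 0.7044, ΔT' = 3/(1−0.7044) = 10.1488 K.
Change = 10.1488 − 21.0379 = -10.89 K.

-10.89 K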